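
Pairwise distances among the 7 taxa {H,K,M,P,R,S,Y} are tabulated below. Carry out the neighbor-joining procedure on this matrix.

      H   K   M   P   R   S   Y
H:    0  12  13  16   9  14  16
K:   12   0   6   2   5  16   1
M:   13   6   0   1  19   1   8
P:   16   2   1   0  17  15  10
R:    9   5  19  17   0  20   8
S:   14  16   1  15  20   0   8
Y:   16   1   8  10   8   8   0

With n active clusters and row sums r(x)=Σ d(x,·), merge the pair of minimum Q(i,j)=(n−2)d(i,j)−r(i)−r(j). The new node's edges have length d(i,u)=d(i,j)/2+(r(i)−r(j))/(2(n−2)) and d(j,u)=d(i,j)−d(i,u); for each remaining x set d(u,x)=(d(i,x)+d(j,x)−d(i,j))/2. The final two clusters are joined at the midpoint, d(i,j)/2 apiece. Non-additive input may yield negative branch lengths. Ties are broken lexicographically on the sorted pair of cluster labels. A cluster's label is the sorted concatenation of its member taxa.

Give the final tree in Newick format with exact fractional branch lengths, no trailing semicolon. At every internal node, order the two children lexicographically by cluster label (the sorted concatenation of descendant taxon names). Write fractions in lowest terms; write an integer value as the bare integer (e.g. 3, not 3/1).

((((H:11/2,R:7/2):5,K:-1):1/4,((M:-21/10,S:31/10):14/3,P:17/6):3):1,Y:1)

step 1: merge (M,S) at d=1, Q=-117; branch lengths M→-21/10, S→31/10; new cluster MS
  updated: d(H,MS)=13, d(K,MS)=21/2, d(MS,P)=15/2, d(MS,R)=19, d(MS,Y)=15/2
step 2: merge (H,R) at d=9, Q=-88; branch lengths H→11/2, R→7/2; new cluster HR
  updated: d(HR,K)=4, d(HR,MS)=23/2, d(HR,P)=12, d(HR,Y)=15/2
step 3: merge (MS,P) at d=15/2, Q=-46; branch lengths MS→14/3, P→17/6; new cluster MPS
  updated: d(HR,MPS)=8, d(K,MPS)=5/2, d(MPS,Y)=5
step 4: merge (HR,K) at d=4, Q=-19; branch lengths HR→5, K→-1; new cluster HKR
  updated: d(HKR,MPS)=13/4, d(HKR,Y)=9/4
step 5: merge (HKR,MPS) at d=13/4, Q=-21/2; branch lengths HKR→1/4, MPS→3; new cluster HKMPRS
  updated: d(HKMPRS,Y)=2
step 6: merge (HKMPRS,Y) at d=2; branch lengths HKMPRS→1, Y→1; new cluster HKMPRSY
final tree: ((((H:11/2,R:7/2):5,K:-1):1/4,((M:-21/10,S:31/10):14/3,P:17/6):3):1,Y:1)
total length: 107/4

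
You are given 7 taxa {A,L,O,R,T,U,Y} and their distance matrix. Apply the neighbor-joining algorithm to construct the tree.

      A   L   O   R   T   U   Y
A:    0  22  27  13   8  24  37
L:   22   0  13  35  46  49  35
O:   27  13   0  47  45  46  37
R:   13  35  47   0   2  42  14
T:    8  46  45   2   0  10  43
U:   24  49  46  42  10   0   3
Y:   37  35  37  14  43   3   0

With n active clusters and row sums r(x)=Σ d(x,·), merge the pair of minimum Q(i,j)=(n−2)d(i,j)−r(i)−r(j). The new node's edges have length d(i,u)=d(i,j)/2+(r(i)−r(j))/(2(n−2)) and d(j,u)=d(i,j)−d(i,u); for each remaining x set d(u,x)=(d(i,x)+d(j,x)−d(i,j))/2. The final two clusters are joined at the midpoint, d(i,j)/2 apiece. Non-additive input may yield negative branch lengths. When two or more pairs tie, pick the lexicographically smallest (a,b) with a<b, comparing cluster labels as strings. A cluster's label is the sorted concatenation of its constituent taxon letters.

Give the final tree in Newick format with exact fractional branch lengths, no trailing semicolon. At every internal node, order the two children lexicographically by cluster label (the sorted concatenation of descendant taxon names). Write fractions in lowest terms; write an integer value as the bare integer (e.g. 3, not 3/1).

(((A:5/4,(L:5,O:8):67/4):45/8,(R:4/3,T:2/3):8):67/8,(U:11/16,Y:37/16):67/8)

step 1: merge (L,O) at d=13, Q=-350; branch lengths L→5, O→8; new cluster LO
  updated: d(A,LO)=18, d(LO,R)=69/2, d(LO,T)=39, d(LO,U)=41, d(LO,Y)=59/2
step 2: merge (U,Y) at d=3, Q=-469/2; branch lengths U→11/16, Y→37/16; new cluster UY
  updated: d(A,UY)=29, d(LO,UY)=135/4, d(R,UY)=53/2, d(T,UY)=25
step 3: merge (R,T) at d=2, Q=-144; branch lengths R→4/3, T→2/3; new cluster RT
  updated: d(A,RT)=19/2, d(LO,RT)=143/4, d(RT,UY)=99/4
step 4: merge (A,LO) at d=18, Q=-108; branch lengths A→5/4, LO→67/4; new cluster ALO
  updated: d(ALO,RT)=109/8, d(ALO,UY)=179/8
step 5: merge (ALO,RT) at d=109/8, Q=-243/4; branch lengths ALO→45/8, RT→8; new cluster ALORT
  updated: d(ALORT,UY)=67/4
step 6: merge (ALORT,UY) at d=67/4; branch lengths ALORT→67/8, UY→67/8; new cluster ALORTUY
final tree: (((A:5/4,(L:5,O:8):67/4):45/8,(R:4/3,T:2/3):8):67/8,(U:11/16,Y:37/16):67/8)
total length: 531/8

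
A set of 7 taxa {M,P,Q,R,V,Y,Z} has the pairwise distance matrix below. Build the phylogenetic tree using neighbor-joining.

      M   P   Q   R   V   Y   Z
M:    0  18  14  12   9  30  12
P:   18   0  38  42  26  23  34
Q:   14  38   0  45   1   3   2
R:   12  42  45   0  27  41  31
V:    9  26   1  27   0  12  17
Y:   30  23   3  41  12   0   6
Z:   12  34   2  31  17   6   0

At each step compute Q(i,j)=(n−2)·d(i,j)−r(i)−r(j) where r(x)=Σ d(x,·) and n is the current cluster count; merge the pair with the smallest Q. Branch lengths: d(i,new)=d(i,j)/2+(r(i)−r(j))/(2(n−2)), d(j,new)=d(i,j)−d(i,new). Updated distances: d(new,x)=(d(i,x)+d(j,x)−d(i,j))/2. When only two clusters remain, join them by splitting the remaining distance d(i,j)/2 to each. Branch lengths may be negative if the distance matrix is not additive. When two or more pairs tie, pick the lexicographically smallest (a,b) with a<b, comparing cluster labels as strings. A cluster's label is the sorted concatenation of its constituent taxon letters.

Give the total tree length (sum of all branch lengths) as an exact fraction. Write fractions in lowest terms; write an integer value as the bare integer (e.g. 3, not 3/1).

1. join M+R (d=12, Q=-233) ⇒ MR; edges |M|=-43/10, |R|=163/10
  updated: d(MR,P)=24, d(MR,Q)=47/2, d(MR,V)=12, d(MR,Y)=59/2, d(MR,Z)=31/2
2. join MR+P (d=24, Q=-307/2) ⇒ MPR; edges |MR|=111/16, |P|=273/16
  updated: d(MPR,Q)=75/4, d(MPR,V)=7, d(MPR,Y)=57/4, d(MPR,Z)=51/4
3. join MPR+V (d=7, Q=-275/4) ⇒ MPRV; edges |MPR|=49/8, |V|=7/8
  updated: d(MPRV,Q)=51/8, d(MPRV,Y)=77/8, d(MPRV,Z)=91/8
4. join MPRV+Y (d=77/8, Q=-107/4) ⇒ MPRVY; edges |MPRV|=7, |Y|=21/8
  updated: d(MPRVY,Q)=-1/8, d(MPRVY,Z)=31/8
5. join MPRVY+Q (d=-1/8, Q=-23/4) ⇒ MPQRVY; edges |MPRVY|=7/8, |Q|=-1
  updated: d(MPQRVY,Z)=3
6. join MPQRVY+Z (d=3) ⇒ MPQRVYZ; edges |MPQRVY|=3/2, |Z|=3/2
final tree: ((((((M:-43/10,R:163/10):111/16,P:273/16):49/8,V:7/8):7,Y:21/8):7/8,Q:-1):3/2,Z:3/2)
total length: 111/2

111/2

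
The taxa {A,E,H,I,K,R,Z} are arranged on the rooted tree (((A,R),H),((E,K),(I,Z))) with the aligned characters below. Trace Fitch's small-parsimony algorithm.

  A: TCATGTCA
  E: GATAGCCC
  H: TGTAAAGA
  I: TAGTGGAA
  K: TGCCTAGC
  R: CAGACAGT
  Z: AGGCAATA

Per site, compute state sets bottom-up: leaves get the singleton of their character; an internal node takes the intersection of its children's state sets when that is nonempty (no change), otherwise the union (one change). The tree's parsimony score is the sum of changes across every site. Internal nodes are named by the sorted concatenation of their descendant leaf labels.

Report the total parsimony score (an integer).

28

AR@0: {T} ∪ {C} = {C,T} (union, +1)
AHR@0: {C,T} ∩ {T} = {T} (intersection, +0)
EK@0: {G} ∪ {T} = {G,T} (union, +1)
IZ@0: {T} ∪ {A} = {A,T} (union, +1)
EIKZ@0: {G,T} ∩ {A,T} = {T} (intersection, +0)
AEHIKRZ@0: {T} ∩ {T} = {T} (intersection, +0)
AR@1: {C} ∪ {A} = {A,C} (union, +1)
AHR@1: {A,C} ∪ {G} = {A,C,G} (union, +1)
EK@1: {A} ∪ {G} = {A,G} (union, +1)
IZ@1: {A} ∪ {G} = {A,G} (union, +1)
EIKZ@1: {A,G} ∩ {A,G} = {A,G} (intersection, +0)
AEHIKRZ@1: {A,C,G} ∩ {A,G} = {A,G} (intersection, +0)
AR@2: {A} ∪ {G} = {A,G} (union, +1)
AHR@2: {A,G} ∪ {T} = {A,G,T} (union, +1)
EK@2: {T} ∪ {C} = {C,T} (union, +1)
IZ@2: {G} ∩ {G} = {G} (intersection, +0)
EIKZ@2: {C,T} ∪ {G} = {C,G,T} (union, +1)
AEHIKRZ@2: {A,G,T} ∩ {C,G,T} = {G,T} (intersection, +0)
AR@3: {T} ∪ {A} = {A,T} (union, +1)
AHR@3: {A,T} ∩ {A} = {A} (intersection, +0)
EK@3: {A} ∪ {C} = {A,C} (union, +1)
IZ@3: {T} ∪ {C} = {C,T} (union, +1)
EIKZ@3: {A,C} ∩ {C,T} = {C} (intersection, +0)
AEHIKRZ@3: {A} ∪ {C} = {A,C} (union, +1)
AR@4: {G} ∪ {C} = {C,G} (union, +1)
AHR@4: {C,G} ∪ {A} = {A,C,G} (union, +1)
EK@4: {G} ∪ {T} = {G,T} (union, +1)
IZ@4: {G} ∪ {A} = {A,G} (union, +1)
EIKZ@4: {G,T} ∩ {A,G} = {G} (intersection, +0)
AEHIKRZ@4: {A,C,G} ∩ {G} = {G} (intersection, +0)
AR@5: {T} ∪ {A} = {A,T} (union, +1)
AHR@5: {A,T} ∩ {A} = {A} (intersection, +0)
EK@5: {C} ∪ {A} = {A,C} (union, +1)
IZ@5: {G} ∪ {A} = {A,G} (union, +1)
EIKZ@5: {A,C} ∩ {A,G} = {A} (intersection, +0)
AEHIKRZ@5: {A} ∩ {A} = {A} (intersection, +0)
AR@6: {C} ∪ {G} = {C,G} (union, +1)
AHR@6: {C,G} ∩ {G} = {G} (intersection, +0)
EK@6: {C} ∪ {G} = {C,G} (union, +1)
IZ@6: {A} ∪ {T} = {A,T} (union, +1)
EIKZ@6: {C,G} ∪ {A,T} = {A,C,G,T} (union, +1)
AEHIKRZ@6: {G} ∩ {A,C,G,T} = {G} (intersection, +0)
AR@7: {A} ∪ {T} = {A,T} (union, +1)
AHR@7: {A,T} ∩ {A} = {A} (intersection, +0)
EK@7: {C} ∩ {C} = {C} (intersection, +0)
IZ@7: {A} ∩ {A} = {A} (intersection, +0)
EIKZ@7: {C} ∪ {A} = {A,C} (union, +1)
AEHIKRZ@7: {A} ∩ {A,C} = {A} (intersection, +0)
per-site changes: [3, 4, 4, 4, 4, 3, 4, 2]; total = 28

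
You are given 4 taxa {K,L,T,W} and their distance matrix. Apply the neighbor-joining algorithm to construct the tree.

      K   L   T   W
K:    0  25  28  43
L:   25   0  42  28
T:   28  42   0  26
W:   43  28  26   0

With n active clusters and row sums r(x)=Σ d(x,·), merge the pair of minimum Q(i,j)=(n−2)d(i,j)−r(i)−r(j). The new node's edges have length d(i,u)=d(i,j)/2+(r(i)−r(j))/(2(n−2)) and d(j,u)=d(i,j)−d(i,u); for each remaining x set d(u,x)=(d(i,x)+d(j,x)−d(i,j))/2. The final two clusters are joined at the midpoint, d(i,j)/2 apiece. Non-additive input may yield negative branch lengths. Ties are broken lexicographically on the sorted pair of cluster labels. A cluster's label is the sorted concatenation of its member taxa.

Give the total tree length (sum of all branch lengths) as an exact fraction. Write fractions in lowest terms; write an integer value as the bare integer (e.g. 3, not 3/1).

iteration 1: select K,L (d=25, Q=-141); attach at lengths (51/4, 49/4); label the merged cluster KL
  updated: d(KL,T)=45/2, d(KL,W)=23
iteration 2: select KL,T (d=45/2, Q=-143/2); attach at lengths (39/4, 51/4); label the merged cluster KLT
  updated: d(KLT,W)=53/4
iteration 3: select KLT,W (d=53/4); attach at lengths (53/8, 53/8); label the merged cluster KLTW
final tree: (((K:51/4,L:49/4):39/4,T:51/4):53/8,W:53/8)
total length: 243/4

243/4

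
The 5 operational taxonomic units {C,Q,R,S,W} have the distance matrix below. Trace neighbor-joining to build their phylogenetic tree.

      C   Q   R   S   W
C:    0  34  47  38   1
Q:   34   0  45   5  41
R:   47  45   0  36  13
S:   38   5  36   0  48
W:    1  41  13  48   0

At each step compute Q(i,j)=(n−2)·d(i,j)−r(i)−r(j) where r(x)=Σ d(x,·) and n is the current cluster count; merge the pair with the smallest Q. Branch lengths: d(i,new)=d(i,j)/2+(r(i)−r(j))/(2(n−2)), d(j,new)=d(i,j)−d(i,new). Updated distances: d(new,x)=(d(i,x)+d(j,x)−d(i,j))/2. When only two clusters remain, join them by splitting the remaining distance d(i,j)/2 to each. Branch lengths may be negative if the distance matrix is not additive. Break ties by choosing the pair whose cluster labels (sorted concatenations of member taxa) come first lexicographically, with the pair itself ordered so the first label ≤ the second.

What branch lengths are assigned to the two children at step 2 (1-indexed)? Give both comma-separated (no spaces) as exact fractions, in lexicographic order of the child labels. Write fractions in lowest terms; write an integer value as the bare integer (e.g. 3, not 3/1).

iteration 1: select Q,S (d=5, Q=-237); attach at lengths (13/6, 17/6); label the merged cluster QS
  updated: d(C,QS)=67/2, d(QS,R)=38, d(QS,W)=42
iteration 2: select C,W (d=1, Q=-271/2); attach at lengths (55/8, -47/8); label the merged cluster CW
  updated: d(CW,QS)=149/4, d(CW,R)=59/2
iteration 3: select CW,QS (d=149/4, Q=-419/4); attach at lengths (115/8, 183/8); label the merged cluster CQSW
  updated: d(CQSW,R)=121/8
iteration 4: select CQSW,R (d=121/8); attach at lengths (121/16, 121/16); label the merged cluster CQRSW
final tree: (((C:55/8,W:-47/8):115/8,(Q:13/6,S:17/6):183/8):121/16,R:121/16)
total length: 467/8

55/8,-47/8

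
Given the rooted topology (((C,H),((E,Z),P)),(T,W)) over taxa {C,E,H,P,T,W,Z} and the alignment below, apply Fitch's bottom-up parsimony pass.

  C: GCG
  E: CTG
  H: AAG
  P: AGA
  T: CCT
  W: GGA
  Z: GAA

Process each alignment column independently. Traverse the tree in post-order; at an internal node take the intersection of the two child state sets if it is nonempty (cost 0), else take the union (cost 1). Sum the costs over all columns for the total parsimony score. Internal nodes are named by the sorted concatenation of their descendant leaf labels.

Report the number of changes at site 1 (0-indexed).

[col 0] CH: children C:{G}, H:{A} ∪→ {A,G}; cost 1
[col 0] EZ: children E:{C}, Z:{G} ∪→ {C,G}; cost 1
[col 0] EPZ: children EZ:{C,G}, P:{A} ∪→ {A,C,G}; cost 1
[col 0] CEHPZ: children CH:{A,G}, EPZ:{A,C,G} ∩→ {A,G}; cost 0
[col 0] TW: children T:{C}, W:{G} ∪→ {C,G}; cost 1
[col 0] CEHPTWZ: children CEHPZ:{A,G}, TW:{C,G} ∩→ {G}; cost 0
[col 1] CH: children C:{C}, H:{A} ∪→ {A,C}; cost 1
[col 1] EZ: children E:{T}, Z:{A} ∪→ {A,T}; cost 1
[col 1] EPZ: children EZ:{A,T}, P:{G} ∪→ {A,G,T}; cost 1
[col 1] CEHPZ: children CH:{A,C}, EPZ:{A,G,T} ∩→ {A}; cost 0
[col 1] TW: children T:{C}, W:{G} ∪→ {C,G}; cost 1
[col 1] CEHPTWZ: children CEHPZ:{A}, TW:{C,G} ∪→ {A,C,G}; cost 1
[col 2] CH: children C:{G}, H:{G} ∩→ {G}; cost 0
[col 2] EZ: children E:{G}, Z:{A} ∪→ {A,G}; cost 1
[col 2] EPZ: children EZ:{A,G}, P:{A} ∩→ {A}; cost 0
[col 2] CEHPZ: children CH:{G}, EPZ:{A} ∪→ {A,G}; cost 1
[col 2] TW: children T:{T}, W:{A} ∪→ {A,T}; cost 1
[col 2] CEHPTWZ: children CEHPZ:{A,G}, TW:{A,T} ∩→ {A}; cost 0
per-site changes: [4, 5, 3]; total = 12

5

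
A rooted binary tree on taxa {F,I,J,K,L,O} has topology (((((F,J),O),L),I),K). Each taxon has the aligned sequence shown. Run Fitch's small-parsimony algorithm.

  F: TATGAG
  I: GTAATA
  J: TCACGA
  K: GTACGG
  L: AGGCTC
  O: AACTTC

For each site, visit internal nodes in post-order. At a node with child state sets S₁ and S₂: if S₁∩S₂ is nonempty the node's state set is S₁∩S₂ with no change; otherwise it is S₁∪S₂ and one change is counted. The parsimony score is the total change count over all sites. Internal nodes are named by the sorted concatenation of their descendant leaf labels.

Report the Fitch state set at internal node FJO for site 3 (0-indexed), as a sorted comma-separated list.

C,G,T

site 0, node FJ: F={T} ∩ J={T} → {T} (+0)
site 0, node FJO: FJ={T} ∪ O={A} → {A,T} (+1)
site 0, node FJLO: FJO={A,T} ∩ L={A} → {A} (+0)
site 0, node FIJLO: FJLO={A} ∪ I={G} → {A,G} (+1)
site 0, node FIJKLO: FIJLO={A,G} ∩ K={G} → {G} (+0)
site 1, node FJ: F={A} ∪ J={C} → {A,C} (+1)
site 1, node FJO: FJ={A,C} ∩ O={A} → {A} (+0)
site 1, node FJLO: FJO={A} ∪ L={G} → {A,G} (+1)
site 1, node FIJLO: FJLO={A,G} ∪ I={T} → {A,G,T} (+1)
site 1, node FIJKLO: FIJLO={A,G,T} ∩ K={T} → {T} (+0)
site 2, node FJ: F={T} ∪ J={A} → {A,T} (+1)
site 2, node FJO: FJ={A,T} ∪ O={C} → {A,C,T} (+1)
site 2, node FJLO: FJO={A,C,T} ∪ L={G} → {A,C,G,T} (+1)
site 2, node FIJLO: FJLO={A,C,G,T} ∩ I={A} → {A} (+0)
site 2, node FIJKLO: FIJLO={A} ∩ K={A} → {A} (+0)
site 3, node FJ: F={G} ∪ J={C} → {C,G} (+1)
site 3, node FJO: FJ={C,G} ∪ O={T} → {C,G,T} (+1)
site 3, node FJLO: FJO={C,G,T} ∩ L={C} → {C} (+0)
site 3, node FIJLO: FJLO={C} ∪ I={A} → {A,C} (+1)
site 3, node FIJKLO: FIJLO={A,C} ∩ K={C} → {C} (+0)
site 4, node FJ: F={A} ∪ J={G} → {A,G} (+1)
site 4, node FJO: FJ={A,G} ∪ O={T} → {A,G,T} (+1)
site 4, node FJLO: FJO={A,G,T} ∩ L={T} → {T} (+0)
site 4, node FIJLO: FJLO={T} ∩ I={T} → {T} (+0)
site 4, node FIJKLO: FIJLO={T} ∪ K={G} → {G,T} (+1)
site 5, node FJ: F={G} ∪ J={A} → {A,G} (+1)
site 5, node FJO: FJ={A,G} ∪ O={C} → {A,C,G} (+1)
site 5, node FJLO: FJO={A,C,G} ∩ L={C} → {C} (+0)
site 5, node FIJLO: FJLO={C} ∪ I={A} → {A,C} (+1)
site 5, node FIJKLO: FIJLO={A,C} ∪ K={G} → {A,C,G} (+1)
per-site changes: [2, 3, 3, 3, 3, 4]; total = 18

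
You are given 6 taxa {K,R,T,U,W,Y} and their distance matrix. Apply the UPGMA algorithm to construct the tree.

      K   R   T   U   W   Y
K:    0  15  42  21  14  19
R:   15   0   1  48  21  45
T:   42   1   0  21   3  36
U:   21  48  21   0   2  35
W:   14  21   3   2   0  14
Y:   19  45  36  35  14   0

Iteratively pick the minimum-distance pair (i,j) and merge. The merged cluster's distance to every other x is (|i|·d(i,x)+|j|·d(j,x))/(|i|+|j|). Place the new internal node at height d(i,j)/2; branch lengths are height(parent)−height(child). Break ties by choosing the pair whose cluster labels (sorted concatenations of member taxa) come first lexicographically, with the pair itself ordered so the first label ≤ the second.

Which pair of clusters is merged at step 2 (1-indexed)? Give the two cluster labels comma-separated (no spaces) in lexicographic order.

U,W

1. join R+T (d=1) ⇒ RT; edges |R|=1/2, |T|=1/2
  updated: d(K,RT)=57/2, d(RT,U)=69/2, d(RT,W)=12, d(RT,Y)=81/2
2. join U+W (d=2) ⇒ UW; edges |U|=1, |W|=1
  updated: d(K,UW)=35/2, d(RT,UW)=93/4, d(UW,Y)=49/2
3. join K+UW (d=35/2) ⇒ KUW; edges |K|=35/4, |UW|=31/4
  updated: d(KUW,RT)=25, d(KUW,Y)=68/3
4. join KUW+Y (d=68/3) ⇒ KUWY; edges |KUW|=31/12, |Y|=34/3
  updated: d(KUWY,RT)=231/8
5. join KUWY+RT (d=231/8) ⇒ KRTUWY; edges |KUWY|=149/48, |RT|=223/16
final tree: (((K:35/4,(U:1,W:1):31/4):31/12,Y:34/3):149/48,(R:1/2,T:1/2):223/16)
total length: 1211/24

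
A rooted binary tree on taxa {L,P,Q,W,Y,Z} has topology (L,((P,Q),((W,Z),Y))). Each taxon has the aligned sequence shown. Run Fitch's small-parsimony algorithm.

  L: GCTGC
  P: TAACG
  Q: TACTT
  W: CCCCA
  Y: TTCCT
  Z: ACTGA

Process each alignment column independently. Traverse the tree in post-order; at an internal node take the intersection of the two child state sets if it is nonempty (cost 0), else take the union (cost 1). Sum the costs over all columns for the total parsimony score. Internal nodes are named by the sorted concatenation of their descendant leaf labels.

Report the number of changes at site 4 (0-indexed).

[col 0] PQ: children P:{T}, Q:{T} ∩→ {T}; cost 0
[col 0] WZ: children W:{C}, Z:{A} ∪→ {A,C}; cost 1
[col 0] WYZ: children WZ:{A,C}, Y:{T} ∪→ {A,C,T}; cost 1
[col 0] PQWYZ: children PQ:{T}, WYZ:{A,C,T} ∩→ {T}; cost 0
[col 0] LPQWYZ: children L:{G}, PQWYZ:{T} ∪→ {G,T}; cost 1
[col 1] PQ: children P:{A}, Q:{A} ∩→ {A}; cost 0
[col 1] WZ: children W:{C}, Z:{C} ∩→ {C}; cost 0
[col 1] WYZ: children WZ:{C}, Y:{T} ∪→ {C,T}; cost 1
[col 1] PQWYZ: children PQ:{A}, WYZ:{C,T} ∪→ {A,C,T}; cost 1
[col 1] LPQWYZ: children L:{C}, PQWYZ:{A,C,T} ∩→ {C}; cost 0
[col 2] PQ: children P:{A}, Q:{C} ∪→ {A,C}; cost 1
[col 2] WZ: children W:{C}, Z:{T} ∪→ {C,T}; cost 1
[col 2] WYZ: children WZ:{C,T}, Y:{C} ∩→ {C}; cost 0
[col 2] PQWYZ: children PQ:{A,C}, WYZ:{C} ∩→ {C}; cost 0
[col 2] LPQWYZ: children L:{T}, PQWYZ:{C} ∪→ {C,T}; cost 1
[col 3] PQ: children P:{C}, Q:{T} ∪→ {C,T}; cost 1
[col 3] WZ: children W:{C}, Z:{G} ∪→ {C,G}; cost 1
[col 3] WYZ: children WZ:{C,G}, Y:{C} ∩→ {C}; cost 0
[col 3] PQWYZ: children PQ:{C,T}, WYZ:{C} ∩→ {C}; cost 0
[col 3] LPQWYZ: children L:{G}, PQWYZ:{C} ∪→ {C,G}; cost 1
[col 4] PQ: children P:{G}, Q:{T} ∪→ {G,T}; cost 1
[col 4] WZ: children W:{A}, Z:{A} ∩→ {A}; cost 0
[col 4] WYZ: children WZ:{A}, Y:{T} ∪→ {A,T}; cost 1
[col 4] PQWYZ: children PQ:{G,T}, WYZ:{A,T} ∩→ {T}; cost 0
[col 4] LPQWYZ: children L:{C}, PQWYZ:{T} ∪→ {C,T}; cost 1
per-site changes: [3, 2, 3, 3, 3]; total = 14

3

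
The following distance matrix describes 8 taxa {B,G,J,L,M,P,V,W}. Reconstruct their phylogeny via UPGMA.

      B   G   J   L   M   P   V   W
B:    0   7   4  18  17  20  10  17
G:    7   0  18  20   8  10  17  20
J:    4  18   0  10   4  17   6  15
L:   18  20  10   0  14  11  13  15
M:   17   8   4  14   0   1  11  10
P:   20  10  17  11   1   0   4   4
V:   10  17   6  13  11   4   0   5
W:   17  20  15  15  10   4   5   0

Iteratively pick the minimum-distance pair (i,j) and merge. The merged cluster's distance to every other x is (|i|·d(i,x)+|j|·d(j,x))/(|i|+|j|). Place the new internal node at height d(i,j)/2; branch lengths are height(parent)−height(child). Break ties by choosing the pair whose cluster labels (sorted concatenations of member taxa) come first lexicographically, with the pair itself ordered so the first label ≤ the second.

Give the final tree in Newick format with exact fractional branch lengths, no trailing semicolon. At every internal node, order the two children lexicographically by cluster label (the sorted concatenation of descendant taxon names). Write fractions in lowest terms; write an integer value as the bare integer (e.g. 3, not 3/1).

(((B:2,J:2):17/4,G:25/4):43/60,(L:53/8,((M:1/2,P:1/2):25/8,(V:5/2,W:5/2):9/8):3):41/120)

1. join M+P (d=1) ⇒ MP; edges |M|=1/2, |P|=1/2
  updated: d(B,MP)=37/2, d(G,MP)=9, d(J,MP)=21/2, d(L,MP)=25/2, d(MP,V)=15/2, d(MP,W)=7
2. join B+J (d=4) ⇒ BJ; edges |B|=2, |J|=2
  updated: d(BJ,G)=25/2, d(BJ,L)=14, d(BJ,MP)=29/2, d(BJ,V)=8, d(BJ,W)=16
3. join V+W (d=5) ⇒ VW; edges |V|=5/2, |W|=5/2
  updated: d(BJ,VW)=12, d(G,VW)=37/2, d(L,VW)=14, d(MP,VW)=29/4
4. join MP+VW (d=29/4) ⇒ MPVW; edges |MP|=25/8, |VW|=9/8
  updated: d(BJ,MPVW)=53/4, d(G,MPVW)=55/4, d(L,MPVW)=53/4
5. join BJ+G (d=25/2) ⇒ BGJ; edges |BJ|=17/4, |G|=25/4
  updated: d(BGJ,L)=16, d(BGJ,MPVW)=161/12
6. join L+MPVW (d=53/4) ⇒ LMPVW; edges |L|=53/8, |MPVW|=3
  updated: d(BGJ,LMPVW)=209/15
7. join BGJ+LMPVW (d=209/15) ⇒ BGJLMPVW; edges |BGJ|=43/60, |LMPVW|=41/120
final tree: (((B:2,J:2):17/4,G:25/4):43/60,(L:53/8,((M:1/2,P:1/2):25/8,(V:5/2,W:5/2):9/8):3):41/120)
total length: 1063/30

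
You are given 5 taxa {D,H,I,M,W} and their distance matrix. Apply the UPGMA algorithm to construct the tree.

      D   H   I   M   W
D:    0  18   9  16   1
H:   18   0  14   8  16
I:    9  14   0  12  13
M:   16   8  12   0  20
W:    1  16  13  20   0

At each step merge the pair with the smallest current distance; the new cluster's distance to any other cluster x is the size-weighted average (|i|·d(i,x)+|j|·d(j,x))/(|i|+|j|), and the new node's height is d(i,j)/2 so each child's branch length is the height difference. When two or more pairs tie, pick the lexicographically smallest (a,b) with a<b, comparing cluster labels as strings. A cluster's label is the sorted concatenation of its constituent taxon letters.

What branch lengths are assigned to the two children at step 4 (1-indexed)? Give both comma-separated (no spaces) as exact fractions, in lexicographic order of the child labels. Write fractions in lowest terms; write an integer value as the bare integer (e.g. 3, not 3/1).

5/2,4

iteration 1: select D,W (d=1); attach at lengths (1/2, 1/2); label the merged cluster DW
  updated: d(DW,H)=17, d(DW,I)=11, d(DW,M)=18
iteration 2: select H,M (d=8); attach at lengths (4, 4); label the merged cluster HM
  updated: d(DW,HM)=35/2, d(HM,I)=13
iteration 3: select DW,I (d=11); attach at lengths (5, 11/2); label the merged cluster DIW
  updated: d(DIW,HM)=16
iteration 4: select DIW,HM (d=16); attach at lengths (5/2, 4); label the merged cluster DHIMW
final tree: (((D:1/2,W:1/2):5,I:11/2):5/2,(H:4,M:4):4)
total length: 26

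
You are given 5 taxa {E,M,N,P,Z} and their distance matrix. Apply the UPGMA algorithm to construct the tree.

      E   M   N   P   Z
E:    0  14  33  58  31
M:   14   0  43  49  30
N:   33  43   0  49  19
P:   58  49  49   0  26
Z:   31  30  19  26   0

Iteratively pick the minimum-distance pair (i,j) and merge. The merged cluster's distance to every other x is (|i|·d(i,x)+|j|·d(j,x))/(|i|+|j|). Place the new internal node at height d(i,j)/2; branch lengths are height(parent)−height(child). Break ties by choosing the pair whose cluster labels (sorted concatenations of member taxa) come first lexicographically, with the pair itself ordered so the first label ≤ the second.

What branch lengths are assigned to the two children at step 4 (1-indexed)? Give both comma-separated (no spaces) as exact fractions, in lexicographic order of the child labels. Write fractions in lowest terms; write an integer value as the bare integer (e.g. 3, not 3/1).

45/8,91/4

step 1: merge (E,M) at d=14; branch lengths E→7, M→7; new cluster EM
  updated: d(EM,N)=38, d(EM,P)=107/2, d(EM,Z)=61/2
step 2: merge (N,Z) at d=19; branch lengths N→19/2, Z→19/2; new cluster NZ
  updated: d(EM,NZ)=137/4, d(NZ,P)=75/2
step 3: merge (EM,NZ) at d=137/4; branch lengths EM→81/8, NZ→61/8; new cluster EMNZ
  updated: d(EMNZ,P)=91/2
step 4: merge (EMNZ,P) at d=91/2; branch lengths EMNZ→45/8, P→91/4; new cluster EMNPZ
final tree: (((E:7,M:7):81/8,(N:19/2,Z:19/2):61/8):45/8,P:91/4)
total length: 633/8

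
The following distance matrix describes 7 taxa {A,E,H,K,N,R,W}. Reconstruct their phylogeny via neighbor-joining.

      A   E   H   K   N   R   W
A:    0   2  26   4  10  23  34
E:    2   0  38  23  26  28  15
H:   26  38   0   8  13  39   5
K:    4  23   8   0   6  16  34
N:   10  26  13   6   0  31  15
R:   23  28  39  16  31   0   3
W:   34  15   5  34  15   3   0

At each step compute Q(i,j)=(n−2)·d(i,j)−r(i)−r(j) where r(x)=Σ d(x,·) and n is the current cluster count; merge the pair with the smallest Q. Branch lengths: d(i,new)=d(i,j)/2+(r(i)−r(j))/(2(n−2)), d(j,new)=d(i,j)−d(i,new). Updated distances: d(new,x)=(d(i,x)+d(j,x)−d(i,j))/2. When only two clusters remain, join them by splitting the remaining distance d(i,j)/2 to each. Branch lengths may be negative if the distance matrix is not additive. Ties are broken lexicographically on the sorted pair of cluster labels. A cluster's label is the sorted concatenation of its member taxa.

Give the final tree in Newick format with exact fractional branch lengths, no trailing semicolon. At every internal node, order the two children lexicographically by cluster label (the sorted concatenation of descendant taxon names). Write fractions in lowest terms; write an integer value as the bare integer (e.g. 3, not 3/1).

1. join R+W (d=3, Q=-231) ⇒ RW; edges |R|=49/10, |W|=-19/10
  updated: d(A,RW)=27, d(E,RW)=20, d(H,RW)=41/2, d(K,RW)=47/2, d(N,RW)=43/2
2. join A+E (d=2, Q=-170) ⇒ AE; edges |A|=-4, |E|=6
  updated: d(AE,H)=31, d(AE,K)=25/2, d(AE,N)=17, d(AE,RW)=45/2
3. join AE+RW (d=45/2, Q=-207/2) ⇒ AERW; edges |AE|=125/12, |RW|=145/12
  updated: d(AERW,H)=29/2, d(AERW,K)=27/4, d(AERW,N)=8
4. join AERW+N (d=8, Q=-161/4) ⇒ AENRW; edges |AERW|=73/16, |N|=55/16
  updated: d(AENRW,H)=39/4, d(AENRW,K)=19/8
5. join AENRW+H (d=39/4, Q=-161/8) ⇒ AEHNRW; edges |AENRW|=33/16, |H|=123/16
  updated: d(AEHNRW,K)=5/16
6. join AEHNRW+K (d=5/16) ⇒ AEHKNRW; edges |AEHNRW|=5/32, |K|=5/32
final tree: (((((A:-4,E:6):125/12,(R:49/10,W:-19/10):145/12):73/16,N:55/16):33/16,H:123/16):5/32,K:5/32)
total length: 729/16

(((((A:-4,E:6):125/12,(R:49/10,W:-19/10):145/12):73/16,N:55/16):33/16,H:123/16):5/32,K:5/32)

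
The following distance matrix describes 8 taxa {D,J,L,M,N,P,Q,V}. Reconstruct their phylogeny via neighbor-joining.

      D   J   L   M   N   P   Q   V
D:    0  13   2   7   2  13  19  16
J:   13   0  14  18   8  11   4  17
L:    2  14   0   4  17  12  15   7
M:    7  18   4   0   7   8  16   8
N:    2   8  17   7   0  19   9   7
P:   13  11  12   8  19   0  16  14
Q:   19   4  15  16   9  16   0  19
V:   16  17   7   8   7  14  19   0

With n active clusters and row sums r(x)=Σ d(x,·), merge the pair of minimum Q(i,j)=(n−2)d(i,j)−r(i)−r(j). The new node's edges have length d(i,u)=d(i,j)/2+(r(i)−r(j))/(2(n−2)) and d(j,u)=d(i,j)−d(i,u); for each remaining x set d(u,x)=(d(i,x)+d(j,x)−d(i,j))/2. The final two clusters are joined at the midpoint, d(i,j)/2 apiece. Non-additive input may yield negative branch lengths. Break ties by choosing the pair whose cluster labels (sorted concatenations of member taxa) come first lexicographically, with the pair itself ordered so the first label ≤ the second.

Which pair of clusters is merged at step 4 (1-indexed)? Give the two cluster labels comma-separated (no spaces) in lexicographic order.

DN,JPQ

iteration 1: select J,Q (d=4, Q=-159); attach at lengths (11/12, 37/12); label the merged cluster JQ
  updated: d(D,JQ)=14, d(JQ,L)=25/2, d(JQ,M)=15, d(JQ,N)=13/2, d(JQ,P)=23/2, d(JQ,V)=16
iteration 2: select D,N (d=2, Q=-205/2); attach at lengths (11/20, 29/20); label the merged cluster DN
  updated: d(DN,JQ)=37/4, d(DN,L)=17/2, d(DN,M)=6, d(DN,P)=15, d(DN,V)=21/2
iteration 3: select JQ,P (d=23/2, Q=-315/4); attach at lengths (199/32, 169/32); label the merged cluster JPQ
  updated: d(DN,JPQ)=51/8, d(JPQ,L)=13/2, d(JPQ,M)=23/4, d(JPQ,V)=37/4
iteration 4: select DN,JPQ (d=51/8, Q=-321/8); attach at lengths (181/48, 125/48); label the merged cluster DJNPQ
  updated: d(DJNPQ,L)=69/16, d(DJNPQ,M)=43/16, d(DJNPQ,V)=107/16
iteration 5: select DJNPQ,M (d=43/16, Q=-23); attach at lengths (35/32, 51/32); label the merged cluster DJMNPQ
  updated: d(DJMNPQ,L)=45/16, d(DJMNPQ,V)=6
iteration 6: select DJMNPQ,L (d=45/16, Q=-253/16); attach at lengths (29/32, 61/32); label the merged cluster DJLMNPQ
  updated: d(DJLMNPQ,V)=163/32
iteration 7: select DJLMNPQ,V (d=163/32); attach at lengths (163/64, 163/64); label the merged cluster DJLMNPQV
final tree: (((((D:11/20,N:29/20):181/48,((J:11/12,Q:37/12):199/32,P:169/32):125/48):35/32,M:51/32):29/32,L:61/32):163/64,V:163/64)
total length: 1103/32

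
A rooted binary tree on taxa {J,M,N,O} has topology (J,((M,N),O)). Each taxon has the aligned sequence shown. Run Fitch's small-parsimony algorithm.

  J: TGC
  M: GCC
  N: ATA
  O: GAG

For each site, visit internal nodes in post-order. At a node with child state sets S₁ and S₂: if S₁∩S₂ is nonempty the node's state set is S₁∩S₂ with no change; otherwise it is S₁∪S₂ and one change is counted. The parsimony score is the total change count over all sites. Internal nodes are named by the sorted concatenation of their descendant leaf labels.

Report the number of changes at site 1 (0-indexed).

3

[col 0] MN: children M:{G}, N:{A} ∪→ {A,G}; cost 1
[col 0] MNO: children MN:{A,G}, O:{G} ∩→ {G}; cost 0
[col 0] JMNO: children J:{T}, MNO:{G} ∪→ {G,T}; cost 1
[col 1] MN: children M:{C}, N:{T} ∪→ {C,T}; cost 1
[col 1] MNO: children MN:{C,T}, O:{A} ∪→ {A,C,T}; cost 1
[col 1] JMNO: children J:{G}, MNO:{A,C,T} ∪→ {A,C,G,T}; cost 1
[col 2] MN: children M:{C}, N:{A} ∪→ {A,C}; cost 1
[col 2] MNO: children MN:{A,C}, O:{G} ∪→ {A,C,G}; cost 1
[col 2] JMNO: children J:{C}, MNO:{A,C,G} ∩→ {C}; cost 0
per-site changes: [2, 3, 2]; total = 7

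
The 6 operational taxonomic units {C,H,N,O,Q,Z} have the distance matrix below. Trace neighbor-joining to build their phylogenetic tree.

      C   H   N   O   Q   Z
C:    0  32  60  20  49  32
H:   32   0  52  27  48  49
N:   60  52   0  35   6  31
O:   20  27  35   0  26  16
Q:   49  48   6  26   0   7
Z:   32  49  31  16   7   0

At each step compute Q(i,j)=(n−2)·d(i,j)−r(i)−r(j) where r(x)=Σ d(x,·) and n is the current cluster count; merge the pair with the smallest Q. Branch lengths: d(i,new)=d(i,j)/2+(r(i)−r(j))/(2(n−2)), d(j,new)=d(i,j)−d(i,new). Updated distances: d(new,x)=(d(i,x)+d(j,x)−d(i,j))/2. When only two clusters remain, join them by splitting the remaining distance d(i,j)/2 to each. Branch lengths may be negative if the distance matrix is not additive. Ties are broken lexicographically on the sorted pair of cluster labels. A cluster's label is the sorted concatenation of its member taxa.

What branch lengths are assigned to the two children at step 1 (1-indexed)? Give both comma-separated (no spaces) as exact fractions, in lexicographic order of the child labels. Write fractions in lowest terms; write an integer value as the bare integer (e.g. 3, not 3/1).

iteration 1: select N,Q (d=6, Q=-296); attach at lengths (9, -3); label the merged cluster NQ
  updated: d(C,NQ)=103/2, d(H,NQ)=47, d(NQ,O)=55/2, d(NQ,Z)=16
iteration 2: select NQ,Z (d=16, Q=-207); attach at lengths (77/6, 19/6); label the merged cluster NQZ
  updated: d(C,NQZ)=135/4, d(H,NQZ)=40, d(NQZ,O)=55/4
iteration 3: select C,H (d=32, Q=-483/4); attach at lengths (203/16, 309/16); label the merged cluster CH
  updated: d(CH,NQZ)=167/8, d(CH,O)=15/2
iteration 4: select CH,NQZ (d=167/8, Q=-337/8); attach at lengths (117/16, 217/16); label the merged cluster CHNQZ
  updated: d(CHNQZ,O)=3/16
iteration 5: select CHNQZ,O (d=3/16); attach at lengths (3/32, 3/32); label the merged cluster CHNOQZ
final tree: (((C:203/16,H:309/16):117/16,((N:9,Q:-3):77/6,Z:19/6):217/16):3/32,O:3/32)
total length: 1201/16

9,-3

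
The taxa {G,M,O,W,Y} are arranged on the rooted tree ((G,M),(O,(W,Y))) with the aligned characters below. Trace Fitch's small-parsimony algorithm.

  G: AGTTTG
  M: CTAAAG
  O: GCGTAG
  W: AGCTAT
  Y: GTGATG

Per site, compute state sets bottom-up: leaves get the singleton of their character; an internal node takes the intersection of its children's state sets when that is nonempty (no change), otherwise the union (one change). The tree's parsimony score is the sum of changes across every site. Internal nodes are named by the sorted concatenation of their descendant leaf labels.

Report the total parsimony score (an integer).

14

GM@0: {A} ∪ {C} = {A,C} (union, +1)
WY@0: {A} ∪ {G} = {A,G} (union, +1)
OWY@0: {G} ∩ {A,G} = {G} (intersection, +0)
GMOWY@0: {A,C} ∪ {G} = {A,C,G} (union, +1)
GM@1: {G} ∪ {T} = {G,T} (union, +1)
WY@1: {G} ∪ {T} = {G,T} (union, +1)
OWY@1: {C} ∪ {G,T} = {C,G,T} (union, +1)
GMOWY@1: {G,T} ∩ {C,G,T} = {G,T} (intersection, +0)
GM@2: {T} ∪ {A} = {A,T} (union, +1)
WY@2: {C} ∪ {G} = {C,G} (union, +1)
OWY@2: {G} ∩ {C,G} = {G} (intersection, +0)
GMOWY@2: {A,T} ∪ {G} = {A,G,T} (union, +1)
GM@3: {T} ∪ {A} = {A,T} (union, +1)
WY@3: {T} ∪ {A} = {A,T} (union, +1)
OWY@3: {T} ∩ {A,T} = {T} (intersection, +0)
GMOWY@3: {A,T} ∩ {T} = {T} (intersection, +0)
GM@4: {T} ∪ {A} = {A,T} (union, +1)
WY@4: {A} ∪ {T} = {A,T} (union, +1)
OWY@4: {A} ∩ {A,T} = {A} (intersection, +0)
GMOWY@4: {A,T} ∩ {A} = {A} (intersection, +0)
GM@5: {G} ∩ {G} = {G} (intersection, +0)
WY@5: {T} ∪ {G} = {G,T} (union, +1)
OWY@5: {G} ∩ {G,T} = {G} (intersection, +0)
GMOWY@5: {G} ∩ {G} = {G} (intersection, +0)
per-site changes: [3, 3, 3, 2, 2, 1]; total = 14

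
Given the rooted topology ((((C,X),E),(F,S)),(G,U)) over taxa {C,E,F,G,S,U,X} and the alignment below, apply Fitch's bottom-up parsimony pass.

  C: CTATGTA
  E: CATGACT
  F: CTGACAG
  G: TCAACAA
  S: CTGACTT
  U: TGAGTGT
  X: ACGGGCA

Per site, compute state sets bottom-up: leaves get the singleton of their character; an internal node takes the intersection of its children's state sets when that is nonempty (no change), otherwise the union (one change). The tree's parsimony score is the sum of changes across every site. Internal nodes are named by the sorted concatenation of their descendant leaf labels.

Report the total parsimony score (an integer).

22

CX@0: {C} ∪ {A} = {A,C} (union, +1)
CEX@0: {A,C} ∩ {C} = {C} (intersection, +0)
FS@0: {C} ∩ {C} = {C} (intersection, +0)
CEFSX@0: {C} ∩ {C} = {C} (intersection, +0)
GU@0: {T} ∩ {T} = {T} (intersection, +0)
CEFGSUX@0: {C} ∪ {T} = {C,T} (union, +1)
CX@1: {T} ∪ {C} = {C,T} (union, +1)
CEX@1: {C,T} ∪ {A} = {A,C,T} (union, +1)
FS@1: {T} ∩ {T} = {T} (intersection, +0)
CEFSX@1: {A,C,T} ∩ {T} = {T} (intersection, +0)
GU@1: {C} ∪ {G} = {C,G} (union, +1)
CEFGSUX@1: {T} ∪ {C,G} = {C,G,T} (union, +1)
CX@2: {A} ∪ {G} = {A,G} (union, +1)
CEX@2: {A,G} ∪ {T} = {A,G,T} (union, +1)
FS@2: {G} ∩ {G} = {G} (intersection, +0)
CEFSX@2: {A,G,T} ∩ {G} = {G} (intersection, +0)
GU@2: {A} ∩ {A} = {A} (intersection, +0)
CEFGSUX@2: {G} ∪ {A} = {A,G} (union, +1)
CX@3: {T} ∪ {G} = {G,T} (union, +1)
CEX@3: {G,T} ∩ {G} = {G} (intersection, +0)
FS@3: {A} ∩ {A} = {A} (intersection, +0)
CEFSX@3: {G} ∪ {A} = {A,G} (union, +1)
GU@3: {A} ∪ {G} = {A,G} (union, +1)
CEFGSUX@3: {A,G} ∩ {A,G} = {A,G} (intersection, +0)
CX@4: {G} ∩ {G} = {G} (intersection, +0)
CEX@4: {G} ∪ {A} = {A,G} (union, +1)
FS@4: {C} ∩ {C} = {C} (intersection, +0)
CEFSX@4: {A,G} ∪ {C} = {A,C,G} (union, +1)
GU@4: {C} ∪ {T} = {C,T} (union, +1)
CEFGSUX@4: {A,C,G} ∩ {C,T} = {C} (intersection, +0)
CX@5: {T} ∪ {C} = {C,T} (union, +1)
CEX@5: {C,T} ∩ {C} = {C} (intersection, +0)
FS@5: {A} ∪ {T} = {A,T} (union, +1)
CEFSX@5: {C} ∪ {A,T} = {A,C,T} (union, +1)
GU@5: {A} ∪ {G} = {A,G} (union, +1)
CEFGSUX@5: {A,C,T} ∩ {A,G} = {A} (intersection, +0)
CX@6: {A} ∩ {A} = {A} (intersection, +0)
CEX@6: {A} ∪ {T} = {A,T} (union, +1)
FS@6: {G} ∪ {T} = {G,T} (union, +1)
CEFSX@6: {A,T} ∩ {G,T} = {T} (intersection, +0)
GU@6: {A} ∪ {T} = {A,T} (union, +1)
CEFGSUX@6: {T} ∩ {A,T} = {T} (intersection, +0)
per-site changes: [2, 4, 3, 3, 3, 4, 3]; total = 22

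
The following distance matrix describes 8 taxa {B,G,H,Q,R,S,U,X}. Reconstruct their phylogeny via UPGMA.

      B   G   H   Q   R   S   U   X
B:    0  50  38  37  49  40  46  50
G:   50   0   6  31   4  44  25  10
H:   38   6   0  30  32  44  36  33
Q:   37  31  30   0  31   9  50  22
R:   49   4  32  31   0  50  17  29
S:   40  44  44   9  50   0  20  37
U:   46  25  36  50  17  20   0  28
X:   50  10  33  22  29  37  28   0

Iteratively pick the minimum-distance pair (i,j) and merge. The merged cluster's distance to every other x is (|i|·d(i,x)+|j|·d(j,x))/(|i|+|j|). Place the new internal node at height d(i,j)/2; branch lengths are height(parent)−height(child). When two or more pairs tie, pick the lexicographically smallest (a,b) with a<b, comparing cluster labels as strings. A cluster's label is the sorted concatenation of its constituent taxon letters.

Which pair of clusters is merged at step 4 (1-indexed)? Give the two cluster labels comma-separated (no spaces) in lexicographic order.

step 1: merge (G,R) at d=4; branch lengths G→2, R→2; new cluster GR
  updated: d(B,GR)=99/2, d(GR,H)=19, d(GR,Q)=31, d(GR,S)=47, d(GR,U)=21, d(GR,X)=39/2
step 2: merge (Q,S) at d=9; branch lengths Q→9/2, S→9/2; new cluster QS
  updated: d(B,QS)=77/2, d(GR,QS)=39, d(H,QS)=37, d(QS,U)=35, d(QS,X)=59/2
step 3: merge (GR,H) at d=19; branch lengths GR→15/2, H→19/2; new cluster GHR
  updated: d(B,GHR)=137/3, d(GHR,QS)=115/3, d(GHR,U)=26, d(GHR,X)=24
step 4: merge (GHR,X) at d=24; branch lengths GHR→5/2, X→12; new cluster GHRX
  updated: d(B,GHRX)=187/4, d(GHRX,QS)=289/8, d(GHRX,U)=53/2
step 5: merge (GHRX,U) at d=53/2; branch lengths GHRX→5/4, U→53/4; new cluster GHRUX
  updated: d(B,GHRUX)=233/5, d(GHRUX,QS)=359/10
step 6: merge (GHRUX,QS) at d=359/10; branch lengths GHRUX→47/10, QS→269/20; new cluster GHQRSUX
  updated: d(B,GHQRSUX)=310/7
step 7: merge (B,GHQRSUX) at d=310/7; branch lengths B→155/7, GHQRSUX→587/140; new cluster BGHQRSUX
final tree: (B:155/7,(((((G:2,R:2):15/2,H:19/2):5/2,X:12):5/4,U:53/4):47/10,(Q:9/2,S:9/2):269/20):587/140)
total length: 3622/35

GHR,X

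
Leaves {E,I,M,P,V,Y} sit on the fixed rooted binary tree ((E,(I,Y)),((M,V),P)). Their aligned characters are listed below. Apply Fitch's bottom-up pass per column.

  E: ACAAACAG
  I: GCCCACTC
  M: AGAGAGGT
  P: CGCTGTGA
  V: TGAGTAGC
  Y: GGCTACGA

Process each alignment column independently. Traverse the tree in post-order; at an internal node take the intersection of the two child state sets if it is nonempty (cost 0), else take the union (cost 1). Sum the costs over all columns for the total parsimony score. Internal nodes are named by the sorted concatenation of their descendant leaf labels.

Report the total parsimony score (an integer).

21

[col 0] IY: children I:{G}, Y:{G} ∩→ {G}; cost 0
[col 0] EIY: children E:{A}, IY:{G} ∪→ {A,G}; cost 1
[col 0] MV: children M:{A}, V:{T} ∪→ {A,T}; cost 1
[col 0] MPV: children MV:{A,T}, P:{C} ∪→ {A,C,T}; cost 1
[col 0] EIMPVY: children EIY:{A,G}, MPV:{A,C,T} ∩→ {A}; cost 0
[col 1] IY: children I:{C}, Y:{G} ∪→ {C,G}; cost 1
[col 1] EIY: children E:{C}, IY:{C,G} ∩→ {C}; cost 0
[col 1] MV: children M:{G}, V:{G} ∩→ {G}; cost 0
[col 1] MPV: children MV:{G}, P:{G} ∩→ {G}; cost 0
[col 1] EIMPVY: children EIY:{C}, MPV:{G} ∪→ {C,G}; cost 1
[col 2] IY: children I:{C}, Y:{C} ∩→ {C}; cost 0
[col 2] EIY: children E:{A}, IY:{C} ∪→ {A,C}; cost 1
[col 2] MV: children M:{A}, V:{A} ∩→ {A}; cost 0
[col 2] MPV: children MV:{A}, P:{C} ∪→ {A,C}; cost 1
[col 2] EIMPVY: children EIY:{A,C}, MPV:{A,C} ∩→ {A,C}; cost 0
[col 3] IY: children I:{C}, Y:{T} ∪→ {C,T}; cost 1
[col 3] EIY: children E:{A}, IY:{C,T} ∪→ {A,C,T}; cost 1
[col 3] MV: children M:{G}, V:{G} ∩→ {G}; cost 0
[col 3] MPV: children MV:{G}, P:{T} ∪→ {G,T}; cost 1
[col 3] EIMPVY: children EIY:{A,C,T}, MPV:{G,T} ∩→ {T}; cost 0
[col 4] IY: children I:{A}, Y:{A} ∩→ {A}; cost 0
[col 4] EIY: children E:{A}, IY:{A} ∩→ {A}; cost 0
[col 4] MV: children M:{A}, V:{T} ∪→ {A,T}; cost 1
[col 4] MPV: children MV:{A,T}, P:{G} ∪→ {A,G,T}; cost 1
[col 4] EIMPVY: children EIY:{A}, MPV:{A,G,T} ∩→ {A}; cost 0
[col 5] IY: children I:{C}, Y:{C} ∩→ {C}; cost 0
[col 5] EIY: children E:{C}, IY:{C} ∩→ {C}; cost 0
[col 5] MV: children M:{G}, V:{A} ∪→ {A,G}; cost 1
[col 5] MPV: children MV:{A,G}, P:{T} ∪→ {A,G,T}; cost 1
[col 5] EIMPVY: children EIY:{C}, MPV:{A,G,T} ∪→ {A,C,G,T}; cost 1
[col 6] IY: children I:{T}, Y:{G} ∪→ {G,T}; cost 1
[col 6] EIY: children E:{A}, IY:{G,T} ∪→ {A,G,T}; cost 1
[col 6] MV: children M:{G}, V:{G} ∩→ {G}; cost 0
[col 6] MPV: children MV:{G}, P:{G} ∩→ {G}; cost 0
[col 6] EIMPVY: children EIY:{A,G,T}, MPV:{G} ∩→ {G}; cost 0
[col 7] IY: children I:{C}, Y:{A} ∪→ {A,C}; cost 1
[col 7] EIY: children E:{G}, IY:{A,C} ∪→ {A,C,G}; cost 1
[col 7] MV: children M:{T}, V:{C} ∪→ {C,T}; cost 1
[col 7] MPV: children MV:{C,T}, P:{A} ∪→ {A,C,T}; cost 1
[col 7] EIMPVY: children EIY:{A,C,G}, MPV:{A,C,T} ∩→ {A,C}; cost 0
per-site changes: [3, 2, 2, 3, 2, 3, 2, 4]; total = 21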